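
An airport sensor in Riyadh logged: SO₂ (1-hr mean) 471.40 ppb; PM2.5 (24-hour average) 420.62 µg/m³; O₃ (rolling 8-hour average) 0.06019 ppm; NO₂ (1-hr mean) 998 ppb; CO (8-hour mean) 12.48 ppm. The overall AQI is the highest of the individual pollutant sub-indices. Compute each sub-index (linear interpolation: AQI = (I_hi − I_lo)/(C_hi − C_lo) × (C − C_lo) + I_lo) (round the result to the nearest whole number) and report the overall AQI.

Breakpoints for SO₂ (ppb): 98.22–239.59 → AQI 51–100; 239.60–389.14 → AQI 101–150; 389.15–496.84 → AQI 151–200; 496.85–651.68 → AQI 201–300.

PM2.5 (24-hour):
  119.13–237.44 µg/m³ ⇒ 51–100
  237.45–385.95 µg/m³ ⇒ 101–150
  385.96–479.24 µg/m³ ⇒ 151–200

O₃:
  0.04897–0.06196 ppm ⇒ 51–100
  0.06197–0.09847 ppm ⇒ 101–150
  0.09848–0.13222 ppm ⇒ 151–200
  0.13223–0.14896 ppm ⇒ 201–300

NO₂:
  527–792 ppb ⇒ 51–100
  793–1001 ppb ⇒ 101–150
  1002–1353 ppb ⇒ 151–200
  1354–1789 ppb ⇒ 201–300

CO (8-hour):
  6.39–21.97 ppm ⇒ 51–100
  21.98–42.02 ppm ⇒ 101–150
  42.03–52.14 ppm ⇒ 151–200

SO₂: 471.40 lies in 389.15–496.84, so I_lo=151, I_hi=200, C_lo=389.15, C_hi=496.84.
(200−151)/(496.84−389.15) × (471.40−389.15) + 151 = 49/107.69 × 82.25 + 151 ≈ 188.42 → 188.
PM2.5: 420.62 lies in 385.96–479.24, so I_lo=151, I_hi=200, C_lo=385.96, C_hi=479.24.
(200−151)/(479.24−385.96) × (420.62−385.96) + 151 = 49/93.28 × 34.66 + 151 ≈ 169.21 → 169.
O₃ 0.06019: bracket 0.04897–0.06196 → index 51–100; slope 49/0.01299, offset 0.01122.
AQI = 51 + 49/0.01299·0.01122 ≈ 93.32 ⇒ 93.
NO₂: 998 ∈ [793, 1001] ↔ index [101, 150].
101 + (998−793)·(150−101)/(1001−793) = 101 + 205·49/208 ≈ 149.29, so AQI = 149.
CO: row 6.39–21.97 (AQI 51–100). (100−51)·(12.48−6.39)/(21.97−6.39) + 51 = 49·6.09/15.58 + 51 ≈ 70.15 → 70.
Sub-indices: SO₂→188, PM2.5→169, O₃→93, NO₂→149, CO→70. Overall AQI = max = 188; dominant pollutant is SO₂.

188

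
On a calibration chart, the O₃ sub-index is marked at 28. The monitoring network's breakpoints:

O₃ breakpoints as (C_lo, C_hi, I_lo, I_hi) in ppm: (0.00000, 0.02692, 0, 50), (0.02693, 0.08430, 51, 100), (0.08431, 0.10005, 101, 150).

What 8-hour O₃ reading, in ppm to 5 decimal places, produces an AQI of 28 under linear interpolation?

AQI 28 lies in the 0–50 band, which corresponds to 0.00000–0.02692 ppm.
C = 0.00000 + (28−0)×(0.02692−0.00000)/(50−0) = 0.00000 + 28×0.02692/50 ≈ 0.0150752 ppm → 0.01508 ppm to 5 dp.

0.01508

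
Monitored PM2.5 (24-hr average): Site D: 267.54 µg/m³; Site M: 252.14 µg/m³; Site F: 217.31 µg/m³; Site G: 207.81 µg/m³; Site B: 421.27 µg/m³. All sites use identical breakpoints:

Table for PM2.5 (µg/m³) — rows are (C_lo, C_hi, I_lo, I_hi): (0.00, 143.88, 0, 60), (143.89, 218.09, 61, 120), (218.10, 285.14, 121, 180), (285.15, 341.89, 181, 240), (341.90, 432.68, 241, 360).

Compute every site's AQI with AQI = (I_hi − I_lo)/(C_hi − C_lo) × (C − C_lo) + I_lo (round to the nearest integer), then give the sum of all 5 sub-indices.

Site D: 267.54 ∈ [218.10, 285.14] ↔ index [121, 180].
121 + (267.54−218.10)·(180−121)/(285.14−218.10) = 121 + 49.44·59/67.04 ≈ 164.51, so AQI = 165.
Site M 252.14: bracket 218.10–285.14 → index 121–180; slope 59/67.04, offset 34.04.
AQI = 121 + 59/67.04·34.04 ≈ 150.96 ⇒ 151.
Site F: 217.31 lies in 143.89–218.09, so I_lo=61, I_hi=120, C_lo=143.89, C_hi=218.09.
(120−61)/(218.09−143.89) × (217.31−143.89) + 61 = 59/74.20 × 73.42 + 61 ≈ 119.38 → 119.
Site G: 207.81 lies in 143.89–218.09, so I_lo=61, I_hi=120, C_lo=143.89, C_hi=218.09.
(120−61)/(218.09−143.89) × (207.81−143.89) + 61 = 59/74.20 × 63.92 + 61 ≈ 111.83 → 112.
Site B: 421.27 lies in 341.90–432.68, so I_lo=241, I_hi=360, C_lo=341.90, C_hi=432.68.
(360−241)/(432.68−341.90) × (421.27−341.90) + 241 = 119/90.78 × 79.37 + 241 ≈ 345.04 → 345.
AQIs: Site D=165, Site M=151, Site F=119, Site G=112, Site B=345. Sum = 165 + 151 + 119 + 112 + 345 = 892.

892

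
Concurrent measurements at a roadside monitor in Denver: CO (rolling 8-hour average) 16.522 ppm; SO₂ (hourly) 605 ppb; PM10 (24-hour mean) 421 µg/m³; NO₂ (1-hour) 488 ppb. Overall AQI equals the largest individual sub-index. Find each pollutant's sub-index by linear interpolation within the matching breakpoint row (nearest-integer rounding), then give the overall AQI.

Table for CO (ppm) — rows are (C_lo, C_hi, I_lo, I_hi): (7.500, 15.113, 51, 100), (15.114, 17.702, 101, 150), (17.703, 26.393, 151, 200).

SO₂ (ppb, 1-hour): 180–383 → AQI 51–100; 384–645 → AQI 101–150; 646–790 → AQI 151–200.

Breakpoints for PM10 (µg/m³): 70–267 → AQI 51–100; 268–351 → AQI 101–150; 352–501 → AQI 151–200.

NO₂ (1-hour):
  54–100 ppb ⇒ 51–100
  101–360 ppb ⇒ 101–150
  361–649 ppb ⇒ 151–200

CO: row 15.114–17.702 (AQI 101–150). (150−101)·(16.522−15.114)/(17.702−15.114) + 101 = 49·1.408/2.588 + 101 ≈ 127.66 → 128.
SO₂ 605: bracket 384–645 → index 101–150; slope 49/261, offset 221.
AQI = 101 + 49/261·221 ≈ 142.49 ⇒ 142.
PM10 421: bracket 352–501 → index 151–200; slope 49/149, offset 69.
AQI = 151 + 49/149·69 ≈ 173.69 ⇒ 174.
NO₂ 488: bracket 361–649 → index 151–200; slope 49/288, offset 127.
AQI = 151 + 49/288·127 ≈ 172.61 ⇒ 173.
Sub-indices: CO→128, SO₂→142, PM10→174, NO₂→173. Overall AQI = max = 174; dominant pollutant is PM10.
AQI 174: Unhealthy.

174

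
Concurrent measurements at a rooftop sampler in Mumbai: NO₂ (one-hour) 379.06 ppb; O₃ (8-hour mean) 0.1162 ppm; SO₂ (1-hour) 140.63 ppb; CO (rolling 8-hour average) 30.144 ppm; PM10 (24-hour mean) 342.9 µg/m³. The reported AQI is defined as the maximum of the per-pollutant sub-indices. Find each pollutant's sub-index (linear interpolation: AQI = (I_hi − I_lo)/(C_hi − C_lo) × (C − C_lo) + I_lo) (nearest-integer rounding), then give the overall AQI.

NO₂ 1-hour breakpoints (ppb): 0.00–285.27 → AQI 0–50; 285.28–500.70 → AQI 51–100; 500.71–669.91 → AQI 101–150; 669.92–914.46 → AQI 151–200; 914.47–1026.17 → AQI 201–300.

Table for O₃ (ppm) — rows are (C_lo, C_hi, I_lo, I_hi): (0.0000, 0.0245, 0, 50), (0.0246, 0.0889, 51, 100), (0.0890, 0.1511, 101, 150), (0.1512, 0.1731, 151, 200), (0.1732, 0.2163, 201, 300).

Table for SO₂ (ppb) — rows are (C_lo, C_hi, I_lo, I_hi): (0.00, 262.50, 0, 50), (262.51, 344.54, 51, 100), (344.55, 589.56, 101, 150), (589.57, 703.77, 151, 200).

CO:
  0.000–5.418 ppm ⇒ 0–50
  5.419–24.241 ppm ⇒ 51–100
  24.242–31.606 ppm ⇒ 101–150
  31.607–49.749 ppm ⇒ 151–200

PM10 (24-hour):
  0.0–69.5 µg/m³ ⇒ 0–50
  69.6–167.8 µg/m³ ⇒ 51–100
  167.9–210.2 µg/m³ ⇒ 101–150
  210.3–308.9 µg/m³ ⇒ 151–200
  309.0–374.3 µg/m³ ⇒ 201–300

252

NO₂: row 285.28–500.70 (AQI 51–100). (100−51)·(379.06−285.28)/(500.70−285.28) + 51 = 49·93.78/215.42 + 51 ≈ 72.33 → 72.
O₃ 0.1162: bracket 0.0890–0.1511 → index 101–150; slope 49/0.0621, offset 0.0272.
AQI = 101 + 49/0.0621·0.0272 ≈ 122.46 ⇒ 122.
SO₂: 140.63 ∈ [0.00, 262.50] ↔ index [0, 50].
0 + (140.63−0.00)·(50−0)/(262.50−0.00) = 0 + 140.63·50/262.50 ≈ 26.79, so AQI = 27.
CO: 30.144 ∈ [24.242, 31.606] ↔ index [101, 150].
101 + (30.144−24.242)·(150−101)/(31.606−24.242) = 101 + 5.902·49/7.364 ≈ 140.27, so AQI = 140.
PM10 342.9: bracket 309.0–374.3 → index 201–300; slope 99/65.3, offset 33.9.
AQI = 201 + 99/65.3·33.9 ≈ 252.40 ⇒ 252.
Sub-indices: NO₂→72, O₃→122, SO₂→27, CO→140, PM10→252. Overall AQI = max = 252; dominant pollutant is PM10.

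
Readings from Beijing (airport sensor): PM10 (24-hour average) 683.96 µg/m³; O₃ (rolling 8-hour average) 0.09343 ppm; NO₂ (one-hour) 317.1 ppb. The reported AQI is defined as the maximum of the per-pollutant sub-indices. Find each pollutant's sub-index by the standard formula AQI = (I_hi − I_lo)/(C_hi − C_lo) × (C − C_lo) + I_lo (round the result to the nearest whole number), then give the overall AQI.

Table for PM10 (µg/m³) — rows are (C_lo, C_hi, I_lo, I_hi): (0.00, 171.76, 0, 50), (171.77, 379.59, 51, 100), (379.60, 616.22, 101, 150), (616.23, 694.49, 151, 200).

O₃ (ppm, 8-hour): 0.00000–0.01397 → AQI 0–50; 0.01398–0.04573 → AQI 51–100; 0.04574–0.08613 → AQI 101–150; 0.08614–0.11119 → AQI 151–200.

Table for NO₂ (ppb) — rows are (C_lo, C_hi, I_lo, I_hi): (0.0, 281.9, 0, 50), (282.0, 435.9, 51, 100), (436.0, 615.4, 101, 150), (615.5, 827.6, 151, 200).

PM10: 683.96 lies in 616.23–694.49, so I_lo=151, I_hi=200, C_lo=616.23, C_hi=694.49.
(200−151)/(694.49−616.23) × (683.96−616.23) + 151 = 49/78.26 × 67.73 + 151 ≈ 193.41 → 193.
O₃: 0.09343 lies in 0.08614–0.11119, so I_lo=151, I_hi=200, C_lo=0.08614, C_hi=0.11119.
(200−151)/(0.11119−0.08614) × (0.09343−0.08614) + 151 = 49/0.02505 × 0.00729 + 151 ≈ 165.26 → 165.
NO₂: 317.1 lies in 282.0–435.9, so I_lo=51, I_hi=100, C_lo=282.0, C_hi=435.9.
(100−51)/(435.9−282.0) × (317.1−282.0) + 51 = 49/153.9 × 35.1 + 51 ≈ 62.18 → 62.
Sub-indices: PM10→193, O₃→165, NO₂→62. Overall AQI = max = 193; dominant pollutant is PM10.
AQI 193: Unhealthy.

193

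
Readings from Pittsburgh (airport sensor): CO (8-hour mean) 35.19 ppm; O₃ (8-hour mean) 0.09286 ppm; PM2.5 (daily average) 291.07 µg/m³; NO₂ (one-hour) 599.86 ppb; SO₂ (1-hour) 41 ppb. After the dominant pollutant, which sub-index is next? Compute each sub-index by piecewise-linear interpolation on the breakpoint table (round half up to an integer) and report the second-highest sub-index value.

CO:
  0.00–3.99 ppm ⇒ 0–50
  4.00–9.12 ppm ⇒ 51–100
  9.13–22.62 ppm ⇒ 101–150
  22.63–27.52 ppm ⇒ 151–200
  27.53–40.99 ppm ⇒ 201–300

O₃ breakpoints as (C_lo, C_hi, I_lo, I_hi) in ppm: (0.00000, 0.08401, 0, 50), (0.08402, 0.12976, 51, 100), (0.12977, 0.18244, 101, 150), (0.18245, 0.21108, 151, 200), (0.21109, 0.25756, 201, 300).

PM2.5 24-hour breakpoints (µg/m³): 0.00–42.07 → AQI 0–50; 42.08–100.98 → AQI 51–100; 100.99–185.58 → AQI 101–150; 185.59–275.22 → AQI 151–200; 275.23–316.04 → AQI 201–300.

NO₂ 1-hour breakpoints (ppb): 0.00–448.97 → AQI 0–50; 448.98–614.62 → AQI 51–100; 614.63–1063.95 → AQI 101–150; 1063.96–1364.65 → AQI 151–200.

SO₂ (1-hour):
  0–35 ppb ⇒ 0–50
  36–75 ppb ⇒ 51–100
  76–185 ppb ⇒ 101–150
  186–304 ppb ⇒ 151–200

239

CO: 35.19 ∈ [27.53, 40.99] ↔ index [201, 300].
201 + (35.19−27.53)·(300−201)/(40.99−27.53) = 201 + 7.66·99/13.46 ≈ 257.34, so AQI = 257.
O₃: 0.09286 lies in 0.08402–0.12976, so I_lo=51, I_hi=100, C_lo=0.08402, C_hi=0.12976.
(100−51)/(0.12976−0.08402) × (0.09286−0.08402) + 51 = 49/0.04574 × 0.00884 + 51 ≈ 60.47 → 60.
PM2.5: row 275.23–316.04 (AQI 201–300). (300−201)·(291.07−275.23)/(316.04−275.23) + 201 = 99·15.84/40.81 + 201 ≈ 239.43 → 239.
NO₂: 599.86 lies in 448.98–614.62, so I_lo=51, I_hi=100, C_lo=448.98, C_hi=614.62.
(100−51)/(614.62−448.98) × (599.86−448.98) + 51 = 49/165.64 × 150.88 + 51 ≈ 95.63 → 96.
SO₂: 41 lies in 36–75, so I_lo=51, I_hi=100, C_lo=36, C_hi=75.
(100−51)/(75−36) × (41−36) + 51 = 49/39 × 5 + 51 ≈ 57.28 → 57.
Sub-indices: CO→257, O₃→60, PM2.5→239, NO₂→96, SO₂→57. Ranked high→low: 257, 239, 96, 60, 57. Second-highest sub-index = 239.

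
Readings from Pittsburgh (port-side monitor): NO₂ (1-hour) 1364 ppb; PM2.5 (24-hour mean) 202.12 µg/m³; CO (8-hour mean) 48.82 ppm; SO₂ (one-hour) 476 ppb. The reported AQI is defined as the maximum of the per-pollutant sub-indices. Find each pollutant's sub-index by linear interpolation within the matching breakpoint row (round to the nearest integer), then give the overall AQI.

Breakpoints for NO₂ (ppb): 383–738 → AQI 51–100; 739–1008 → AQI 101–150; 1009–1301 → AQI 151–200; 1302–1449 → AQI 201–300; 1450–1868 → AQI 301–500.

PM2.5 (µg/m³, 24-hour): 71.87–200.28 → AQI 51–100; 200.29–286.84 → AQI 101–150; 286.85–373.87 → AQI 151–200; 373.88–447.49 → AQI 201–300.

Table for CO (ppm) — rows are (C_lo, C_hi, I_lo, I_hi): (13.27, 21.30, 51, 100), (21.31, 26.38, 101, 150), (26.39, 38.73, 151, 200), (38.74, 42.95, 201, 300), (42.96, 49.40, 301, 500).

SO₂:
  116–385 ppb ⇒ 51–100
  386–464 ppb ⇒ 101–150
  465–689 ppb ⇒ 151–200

NO₂: 1364 lies in 1302–1449, so I_lo=201, I_hi=300, C_lo=1302, C_hi=1449.
(300−201)/(1449−1302) × (1364−1302) + 201 = 99/147 × 62 + 201 ≈ 242.76 → 243.
PM2.5: 202.12 lies in 200.29–286.84, so I_lo=101, I_hi=150, C_lo=200.29, C_hi=286.84.
(150−101)/(286.84−200.29) × (202.12−200.29) + 101 = 49/86.55 × 1.83 + 101 ≈ 102.04 → 102.
CO 48.82: bracket 42.96–49.40 → index 301–500; slope 199/6.44, offset 5.86.
AQI = 301 + 199/6.44·5.86 ≈ 482.08 ⇒ 482.
SO₂ 476: bracket 465–689 → index 151–200; slope 49/224, offset 11.
AQI = 151 + 49/224·11 ≈ 153.41 ⇒ 153.
Sub-indices: NO₂→243, PM2.5→102, CO→482, SO₂→153. Overall AQI = max = 482; dominant pollutant is CO.

482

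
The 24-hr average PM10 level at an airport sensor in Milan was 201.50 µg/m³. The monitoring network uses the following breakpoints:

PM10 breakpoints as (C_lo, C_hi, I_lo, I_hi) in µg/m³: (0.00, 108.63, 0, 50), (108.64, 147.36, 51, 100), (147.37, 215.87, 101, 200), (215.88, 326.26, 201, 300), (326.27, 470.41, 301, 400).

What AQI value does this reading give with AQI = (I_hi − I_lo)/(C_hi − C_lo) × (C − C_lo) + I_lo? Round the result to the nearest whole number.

PM10: 201.50 lies in 147.37–215.87, so I_lo=101, I_hi=200, C_lo=147.37, C_hi=215.87.
(200−101)/(215.87−147.37) × (201.50−147.37) + 101 = 99/68.50 × 54.13 + 101 ≈ 179.23 → 179.

179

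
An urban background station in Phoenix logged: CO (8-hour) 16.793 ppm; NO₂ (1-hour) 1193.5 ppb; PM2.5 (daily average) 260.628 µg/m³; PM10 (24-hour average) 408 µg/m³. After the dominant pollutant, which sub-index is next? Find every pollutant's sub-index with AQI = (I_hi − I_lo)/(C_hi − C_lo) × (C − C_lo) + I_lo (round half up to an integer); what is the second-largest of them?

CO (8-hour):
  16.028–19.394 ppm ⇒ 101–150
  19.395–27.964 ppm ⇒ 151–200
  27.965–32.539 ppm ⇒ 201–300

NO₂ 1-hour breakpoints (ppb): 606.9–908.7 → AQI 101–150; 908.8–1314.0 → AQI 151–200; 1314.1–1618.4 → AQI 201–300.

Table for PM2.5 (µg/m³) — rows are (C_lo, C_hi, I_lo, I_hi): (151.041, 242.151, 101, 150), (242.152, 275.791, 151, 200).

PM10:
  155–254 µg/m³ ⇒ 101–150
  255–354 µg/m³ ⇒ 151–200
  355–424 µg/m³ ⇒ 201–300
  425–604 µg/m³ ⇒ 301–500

CO: 16.793 ∈ [16.028, 19.394] ↔ index [101, 150].
101 + (16.793−16.028)·(150−101)/(19.394−16.028) = 101 + 0.765·49/3.366 ≈ 112.14, so AQI = 112.
NO₂: 1193.5 lies in 908.8–1314.0, so I_lo=151, I_hi=200, C_lo=908.8, C_hi=1314.0.
(200−151)/(1314.0−908.8) × (1193.5−908.8) + 151 = 49/405.2 × 284.7 + 151 ≈ 185.43 → 185.
PM2.5: 260.628 ∈ [242.152, 275.791] ↔ index [151, 200].
151 + (260.628−242.152)·(200−151)/(275.791−242.152) = 151 + 18.476·49/33.639 ≈ 177.91, so AQI = 178.
PM10: 408 lies in 355–424, so I_lo=201, I_hi=300, C_lo=355, C_hi=424.
(300−201)/(424−355) × (408−355) + 201 = 99/69 × 53 + 201 ≈ 277.04 → 277.
Sub-indices: CO→112, NO₂→185, PM2.5→178, PM10→277. Ranked high→low: 277, 185, 178, 112. Second-highest sub-index = 185.

185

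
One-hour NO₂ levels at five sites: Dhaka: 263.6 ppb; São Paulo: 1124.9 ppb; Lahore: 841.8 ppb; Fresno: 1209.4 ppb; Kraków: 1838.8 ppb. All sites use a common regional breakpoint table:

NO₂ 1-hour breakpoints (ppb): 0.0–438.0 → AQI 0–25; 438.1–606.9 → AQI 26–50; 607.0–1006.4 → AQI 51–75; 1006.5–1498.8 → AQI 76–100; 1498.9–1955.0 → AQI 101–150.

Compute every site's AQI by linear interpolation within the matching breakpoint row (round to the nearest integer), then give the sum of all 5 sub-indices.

Dhaka: 263.6 ∈ [0.0, 438.0] ↔ index [0, 25].
0 + (263.6−0.0)·(25−0)/(438.0−0.0) = 0 + 263.6·25/438.0 ≈ 15.05, so AQI = 15.
São Paulo: 1124.9 lies in 1006.5–1498.8, so I_lo=76, I_hi=100, C_lo=1006.5, C_hi=1498.8.
(100−76)/(1498.8−1006.5) × (1124.9−1006.5) + 76 = 24/492.3 × 118.4 + 76 ≈ 81.77 → 82.
Lahore: 841.8 ∈ [607.0, 1006.4] ↔ index [51, 75].
51 + (841.8−607.0)·(75−51)/(1006.4−607.0) = 51 + 234.8·24/399.4 ≈ 65.11, so AQI = 65.
Fresno: row 1006.5–1498.8 (AQI 76–100). (100−76)·(1209.4−1006.5)/(1498.8−1006.5) + 76 = 24·202.9/492.3 + 76 ≈ 85.89 → 86.
Kraków: 1838.8 ∈ [1498.9, 1955.0] ↔ index [101, 150].
101 + (1838.8−1498.9)·(150−101)/(1955.0−1498.9) = 101 + 339.9·49/456.1 ≈ 137.52, so AQI = 138.
AQIs: Dhaka=15, São Paulo=82, Lahore=65, Fresno=86, Kraków=138. Sum = 15 + 82 + 65 + 86 + 138 = 386.

386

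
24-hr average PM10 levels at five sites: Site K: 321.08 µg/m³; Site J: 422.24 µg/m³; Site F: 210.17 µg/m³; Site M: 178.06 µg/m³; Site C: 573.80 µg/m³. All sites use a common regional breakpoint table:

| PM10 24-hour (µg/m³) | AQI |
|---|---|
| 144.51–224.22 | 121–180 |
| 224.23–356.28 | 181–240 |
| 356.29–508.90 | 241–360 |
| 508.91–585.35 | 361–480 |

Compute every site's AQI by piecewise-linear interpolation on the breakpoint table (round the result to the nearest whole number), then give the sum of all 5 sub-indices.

1294

Site K: row 224.23–356.28 (AQI 181–240). (240−181)·(321.08−224.23)/(356.28−224.23) + 181 = 59·96.85/132.05 + 181 ≈ 224.27 → 224.
Site J 422.24: bracket 356.29–508.90 → index 241–360; slope 119/152.61, offset 65.95.
AQI = 241 + 119/152.61·65.95 ≈ 292.43 ⇒ 292.
Site F: 210.17 ∈ [144.51, 224.22] ↔ index [121, 180].
121 + (210.17−144.51)·(180−121)/(224.22−144.51) = 121 + 65.66·59/79.71 ≈ 169.60, so AQI = 170.
Site M: 178.06 lies in 144.51–224.22, so I_lo=121, I_hi=180, C_lo=144.51, C_hi=224.22.
(180−121)/(224.22−144.51) × (178.06−144.51) + 121 = 59/79.71 × 33.55 + 121 ≈ 145.83 → 146.
Site C: 573.80 ∈ [508.91, 585.35] ↔ index [361, 480].
361 + (573.80−508.91)·(480−361)/(585.35−508.91) = 361 + 64.89·119/76.44 ≈ 462.02, so AQI = 462.
AQIs: Site K=224, Site J=292, Site F=170, Site M=146, Site C=462. Sum = 224 + 292 + 170 + 146 + 462 = 1294.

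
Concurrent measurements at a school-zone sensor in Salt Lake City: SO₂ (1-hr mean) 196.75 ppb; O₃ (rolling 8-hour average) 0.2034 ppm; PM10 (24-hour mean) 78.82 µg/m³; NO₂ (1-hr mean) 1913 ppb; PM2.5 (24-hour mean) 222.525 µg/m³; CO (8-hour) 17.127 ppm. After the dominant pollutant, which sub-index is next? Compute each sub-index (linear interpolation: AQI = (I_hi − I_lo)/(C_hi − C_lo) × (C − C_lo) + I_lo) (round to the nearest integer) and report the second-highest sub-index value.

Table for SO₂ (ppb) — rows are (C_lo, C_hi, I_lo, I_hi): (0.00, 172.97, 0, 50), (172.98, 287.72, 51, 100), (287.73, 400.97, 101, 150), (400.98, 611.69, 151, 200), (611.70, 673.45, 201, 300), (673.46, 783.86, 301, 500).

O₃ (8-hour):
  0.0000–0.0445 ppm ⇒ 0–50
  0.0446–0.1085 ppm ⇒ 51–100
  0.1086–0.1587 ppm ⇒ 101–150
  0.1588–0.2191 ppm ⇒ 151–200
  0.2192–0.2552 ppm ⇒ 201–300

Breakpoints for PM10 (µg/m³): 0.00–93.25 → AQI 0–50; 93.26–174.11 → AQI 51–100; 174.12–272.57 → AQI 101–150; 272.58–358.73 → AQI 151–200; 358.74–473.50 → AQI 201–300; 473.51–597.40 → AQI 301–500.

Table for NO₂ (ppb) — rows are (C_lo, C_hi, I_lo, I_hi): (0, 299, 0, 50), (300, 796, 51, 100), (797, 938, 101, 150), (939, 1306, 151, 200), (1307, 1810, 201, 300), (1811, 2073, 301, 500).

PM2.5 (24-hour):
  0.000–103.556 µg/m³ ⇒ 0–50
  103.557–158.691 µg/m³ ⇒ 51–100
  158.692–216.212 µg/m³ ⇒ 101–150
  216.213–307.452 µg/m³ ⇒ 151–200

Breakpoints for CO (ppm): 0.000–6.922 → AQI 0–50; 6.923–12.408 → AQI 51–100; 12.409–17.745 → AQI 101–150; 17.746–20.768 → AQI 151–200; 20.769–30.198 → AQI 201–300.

SO₂: row 172.98–287.72 (AQI 51–100). (100−51)·(196.75−172.98)/(287.72−172.98) + 51 = 49·23.77/114.74 + 51 ≈ 61.15 → 61.
O₃ 0.2034: bracket 0.1588–0.2191 → index 151–200; slope 49/0.0603, offset 0.0446.
AQI = 151 + 49/0.0603·0.0446 ≈ 187.24 ⇒ 187.
PM10: 78.82 ∈ [0.00, 93.25] ↔ index [0, 50].
0 + (78.82−0.00)·(50−0)/(93.25−0.00) = 0 + 78.82·50/93.25 ≈ 42.26, so AQI = 42.
NO₂: 1913 lies in 1811–2073, so I_lo=301, I_hi=500, C_lo=1811, C_hi=2073.
(500−301)/(2073−1811) × (1913−1811) + 301 = 199/262 × 102 + 301 ≈ 378.47 → 378.
PM2.5: 222.525 lies in 216.213–307.452, so I_lo=151, I_hi=200, C_lo=216.213, C_hi=307.452.
(200−151)/(307.452−216.213) × (222.525−216.213) + 151 = 49/91.239 × 6.312 + 151 ≈ 154.39 → 154.
CO: 17.127 ∈ [12.409, 17.745] ↔ index [101, 150].
101 + (17.127−12.409)·(150−101)/(17.745−12.409) = 101 + 4.718·49/5.336 ≈ 144.32, so AQI = 144.
Sub-indices: SO₂→61, O₃→187, PM10→42, NO₂→378, PM2.5→154, CO→144. Ranked high→low: 378, 187, 154, 144, 61, 42. Second-highest sub-index = 187.

187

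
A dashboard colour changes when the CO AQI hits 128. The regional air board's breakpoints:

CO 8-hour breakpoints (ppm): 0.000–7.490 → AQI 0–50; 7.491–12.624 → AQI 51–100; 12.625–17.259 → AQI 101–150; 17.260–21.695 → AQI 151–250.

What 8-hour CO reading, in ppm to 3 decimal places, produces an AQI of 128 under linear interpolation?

AQI 128 lies in the 101–150 band, which corresponds to 12.625–17.259 ppm.
C = 12.625 + (128−101)×(17.259−12.625)/(150−101) = 12.625 + 27×4.634/49 ≈ 15.17843 ppm → 15.178 ppm to 3 dp.

15.178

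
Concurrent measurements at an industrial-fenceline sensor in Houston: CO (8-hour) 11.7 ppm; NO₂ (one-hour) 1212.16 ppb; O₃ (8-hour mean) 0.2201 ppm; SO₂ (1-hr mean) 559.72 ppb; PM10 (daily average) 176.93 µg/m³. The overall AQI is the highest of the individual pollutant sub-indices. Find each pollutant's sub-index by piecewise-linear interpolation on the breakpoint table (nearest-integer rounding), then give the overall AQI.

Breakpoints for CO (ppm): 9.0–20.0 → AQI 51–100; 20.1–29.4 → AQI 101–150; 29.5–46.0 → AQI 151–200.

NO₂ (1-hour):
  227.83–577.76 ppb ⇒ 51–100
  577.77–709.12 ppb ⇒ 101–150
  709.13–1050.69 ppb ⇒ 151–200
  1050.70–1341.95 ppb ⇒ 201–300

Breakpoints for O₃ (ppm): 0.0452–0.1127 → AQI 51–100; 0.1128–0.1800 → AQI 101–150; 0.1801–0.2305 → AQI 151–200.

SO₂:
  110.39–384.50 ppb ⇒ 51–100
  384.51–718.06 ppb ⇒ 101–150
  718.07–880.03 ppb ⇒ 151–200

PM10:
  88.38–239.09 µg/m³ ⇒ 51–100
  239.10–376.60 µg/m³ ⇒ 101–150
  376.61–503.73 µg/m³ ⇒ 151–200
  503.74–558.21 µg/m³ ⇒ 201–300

256

CO: 11.7 lies in 9.0–20.0, so I_lo=51, I_hi=100, C_lo=9.0, C_hi=20.0.
(100−51)/(20.0−9.0) × (11.7−9.0) + 51 = 49/11.0 × 2.7 + 51 ≈ 63.03 → 63.
NO₂ 1212.16: bracket 1050.70–1341.95 → index 201–300; slope 99/291.25, offset 161.46.
AQI = 201 + 99/291.25·161.46 ≈ 255.88 ⇒ 256.
O₃: 0.2201 lies in 0.1801–0.2305, so I_lo=151, I_hi=200, C_lo=0.1801, C_hi=0.2305.
(200−151)/(0.2305−0.1801) × (0.2201−0.1801) + 151 = 49/0.0504 × 0.0400 + 151 ≈ 189.89 → 190.
SO₂ 559.72: bracket 384.51–718.06 → index 101–150; slope 49/333.55, offset 175.21.
AQI = 101 + 49/333.55·175.21 ≈ 126.74 ⇒ 127.
PM10 176.93: bracket 88.38–239.09 → index 51–100; slope 49/150.71, offset 88.55.
AQI = 51 + 49/150.71·88.55 ≈ 79.79 ⇒ 80.
Sub-indices: CO→63, NO₂→256, O₃→190, SO₂→127, PM10→80. Overall AQI = max = 256; dominant pollutant is NO₂.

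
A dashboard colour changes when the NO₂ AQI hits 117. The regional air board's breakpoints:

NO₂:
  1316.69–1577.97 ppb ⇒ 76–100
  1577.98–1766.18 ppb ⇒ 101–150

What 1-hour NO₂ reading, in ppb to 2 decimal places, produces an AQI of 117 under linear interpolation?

AQI 117 lies in the 101–150 band, which corresponds to 1577.98–1766.18 ppb.
C = 1577.98 + (117−101)×(1766.18−1577.98)/(150−101) = 1577.98 + 16×188.20/49 ≈ 1639.4331 ppb → 1639.43 ppb to 2 dp.

1639.43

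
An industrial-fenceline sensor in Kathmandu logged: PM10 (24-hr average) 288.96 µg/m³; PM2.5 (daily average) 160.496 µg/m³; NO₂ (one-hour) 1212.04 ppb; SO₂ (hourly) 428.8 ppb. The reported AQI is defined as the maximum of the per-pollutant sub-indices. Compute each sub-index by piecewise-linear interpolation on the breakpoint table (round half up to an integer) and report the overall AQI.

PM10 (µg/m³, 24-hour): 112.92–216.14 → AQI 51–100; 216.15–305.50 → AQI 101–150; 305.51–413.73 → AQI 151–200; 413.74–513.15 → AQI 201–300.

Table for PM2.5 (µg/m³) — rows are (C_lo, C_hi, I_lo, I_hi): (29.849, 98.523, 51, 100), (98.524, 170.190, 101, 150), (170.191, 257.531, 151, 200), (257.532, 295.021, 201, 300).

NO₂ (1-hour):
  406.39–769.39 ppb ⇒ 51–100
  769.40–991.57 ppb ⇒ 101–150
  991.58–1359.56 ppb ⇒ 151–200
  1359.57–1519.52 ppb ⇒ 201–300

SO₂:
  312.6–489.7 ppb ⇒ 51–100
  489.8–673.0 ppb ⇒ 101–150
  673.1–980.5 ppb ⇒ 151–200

PM10: row 216.15–305.50 (AQI 101–150). (150−101)·(288.96−216.15)/(305.50−216.15) + 101 = 49·72.81/89.35 + 101 ≈ 140.93 → 141.
PM2.5: 160.496 ∈ [98.524, 170.190] ↔ index [101, 150].
101 + (160.496−98.524)·(150−101)/(170.190−98.524) = 101 + 61.972·49/71.666 ≈ 143.37, so AQI = 143.
NO₂: 1212.04 lies in 991.58–1359.56, so I_lo=151, I_hi=200, C_lo=991.58, C_hi=1359.56.
(200−151)/(1359.56−991.58) × (1212.04−991.58) + 151 = 49/367.98 × 220.46 + 151 ≈ 180.36 → 180.
SO₂: row 312.6–489.7 (AQI 51–100). (100−51)·(428.8−312.6)/(489.7−312.6) + 51 = 49·116.2/177.1 + 51 ≈ 83.15 → 83.
Sub-indices: PM10→141, PM2.5→143, NO₂→180, SO₂→83. Overall AQI = max = 180; dominant pollutant is NO₂.
AQI 180: Unhealthy.

180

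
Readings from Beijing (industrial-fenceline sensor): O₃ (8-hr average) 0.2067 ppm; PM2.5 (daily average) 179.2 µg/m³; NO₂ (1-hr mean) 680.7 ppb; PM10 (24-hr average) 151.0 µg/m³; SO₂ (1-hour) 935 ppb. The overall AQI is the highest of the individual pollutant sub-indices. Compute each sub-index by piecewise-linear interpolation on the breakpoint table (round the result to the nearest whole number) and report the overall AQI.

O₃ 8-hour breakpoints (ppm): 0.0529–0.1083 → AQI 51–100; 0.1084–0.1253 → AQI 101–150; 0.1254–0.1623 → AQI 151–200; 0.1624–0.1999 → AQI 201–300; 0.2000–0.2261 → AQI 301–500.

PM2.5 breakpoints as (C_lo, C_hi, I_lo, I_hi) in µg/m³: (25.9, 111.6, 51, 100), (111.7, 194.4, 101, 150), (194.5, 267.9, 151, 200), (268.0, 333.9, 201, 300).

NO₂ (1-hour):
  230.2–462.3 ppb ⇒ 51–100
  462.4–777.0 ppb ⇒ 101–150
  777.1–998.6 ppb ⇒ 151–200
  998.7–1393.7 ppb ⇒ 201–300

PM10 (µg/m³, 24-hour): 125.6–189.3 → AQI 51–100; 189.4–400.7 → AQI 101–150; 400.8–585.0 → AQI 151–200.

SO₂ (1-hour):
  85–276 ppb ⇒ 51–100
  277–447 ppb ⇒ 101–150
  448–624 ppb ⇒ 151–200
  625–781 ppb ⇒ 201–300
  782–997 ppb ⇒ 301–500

443

O₃: row 0.2000–0.2261 (AQI 301–500). (500−301)·(0.2067−0.2000)/(0.2261−0.2000) + 301 = 199·0.0067/0.0261 + 301 ≈ 352.08 → 352.
PM2.5 179.2: bracket 111.7–194.4 → index 101–150; slope 49/82.7, offset 67.5.
AQI = 101 + 49/82.7·67.5 ≈ 140.99 ⇒ 141.
NO₂: 680.7 ∈ [462.4, 777.0] ↔ index [101, 150].
101 + (680.7−462.4)·(150−101)/(777.0−462.4) = 101 + 218.3·49/314.6 ≈ 135.00, so AQI = 135.
PM10 151.0: bracket 125.6–189.3 → index 51–100; slope 49/63.7, offset 25.4.
AQI = 51 + 49/63.7·25.4 ≈ 70.54 ⇒ 71.
SO₂: 935 ∈ [782, 997] ↔ index [301, 500].
301 + (935−782)·(500−301)/(997−782) = 301 + 153·199/215 ≈ 442.61, so AQI = 443.
Sub-indices: O₃→352, PM2.5→141, NO₂→135, PM10→71, SO₂→443. Overall AQI = max = 443; dominant pollutant is SO₂.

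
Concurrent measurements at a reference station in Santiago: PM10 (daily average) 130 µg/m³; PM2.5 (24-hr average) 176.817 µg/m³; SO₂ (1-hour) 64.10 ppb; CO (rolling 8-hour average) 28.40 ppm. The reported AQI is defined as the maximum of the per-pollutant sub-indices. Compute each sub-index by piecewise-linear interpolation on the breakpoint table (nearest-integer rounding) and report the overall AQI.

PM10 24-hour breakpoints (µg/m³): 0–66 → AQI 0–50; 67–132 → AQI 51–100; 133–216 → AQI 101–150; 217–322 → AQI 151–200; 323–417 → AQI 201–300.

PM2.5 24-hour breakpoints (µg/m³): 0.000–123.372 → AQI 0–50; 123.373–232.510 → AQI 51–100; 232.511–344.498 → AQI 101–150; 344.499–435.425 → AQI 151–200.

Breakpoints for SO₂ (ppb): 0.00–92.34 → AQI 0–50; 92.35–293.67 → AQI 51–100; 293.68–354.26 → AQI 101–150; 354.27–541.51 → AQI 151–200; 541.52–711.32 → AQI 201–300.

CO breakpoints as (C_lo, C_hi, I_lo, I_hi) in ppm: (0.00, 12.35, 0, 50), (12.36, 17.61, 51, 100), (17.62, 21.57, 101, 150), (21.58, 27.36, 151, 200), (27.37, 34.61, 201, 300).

PM10: row 67–132 (AQI 51–100). (100−51)·(130−67)/(132−67) + 51 = 49·63/65 + 51 ≈ 98.49 → 98.
PM2.5 176.817: bracket 123.373–232.510 → index 51–100; slope 49/109.137, offset 53.444.
AQI = 51 + 49/109.137·53.444 ≈ 75.00 ⇒ 75.
SO₂ 64.10: bracket 0.00–92.34 → index 0–50; slope 50/92.34, offset 64.10.
AQI = 0 + 50/92.34·64.10 ≈ 34.71 ⇒ 35.
CO: row 27.37–34.61 (AQI 201–300). (300−201)·(28.40−27.37)/(34.61−27.37) + 201 = 99·1.03/7.24 + 201 ≈ 215.08 → 215.
Sub-indices: PM10→98, PM2.5→75, SO₂→35, CO→215. Overall AQI = max = 215; dominant pollutant is CO.

215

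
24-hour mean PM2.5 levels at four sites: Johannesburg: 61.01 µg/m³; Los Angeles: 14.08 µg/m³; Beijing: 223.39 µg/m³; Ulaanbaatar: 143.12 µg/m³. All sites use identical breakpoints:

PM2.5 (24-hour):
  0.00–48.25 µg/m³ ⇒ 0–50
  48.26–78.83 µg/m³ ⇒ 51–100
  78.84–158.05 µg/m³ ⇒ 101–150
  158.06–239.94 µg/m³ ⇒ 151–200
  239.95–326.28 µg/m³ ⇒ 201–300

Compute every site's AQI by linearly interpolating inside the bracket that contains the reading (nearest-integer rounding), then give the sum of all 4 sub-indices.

Johannesburg: 61.01 lies in 48.26–78.83, so I_lo=51, I_hi=100, C_lo=48.26, C_hi=78.83.
(100−51)/(78.83−48.26) × (61.01−48.26) + 51 = 49/30.57 × 12.75 + 51 ≈ 71.44 → 71.
Los Angeles: row 0.00–48.25 (AQI 0–50). (50−0)·(14.08−0.00)/(48.25−0.00) + 0 = 50·14.08/48.25 + 0 ≈ 14.59 → 15.
Beijing: 223.39 ∈ [158.06, 239.94] ↔ index [151, 200].
151 + (223.39−158.06)·(200−151)/(239.94−158.06) = 151 + 65.33·49/81.88 ≈ 190.10, so AQI = 190.
Ulaanbaatar: 143.12 lies in 78.84–158.05, so I_lo=101, I_hi=150, C_lo=78.84, C_hi=158.05.
(150−101)/(158.05−78.84) × (143.12−78.84) + 101 = 49/79.21 × 64.28 + 101 ≈ 140.76 → 141.
AQIs: Johannesburg=71, Los Angeles=15, Beijing=190, Ulaanbaatar=141. Sum = 71 + 15 + 190 + 141 = 417.

417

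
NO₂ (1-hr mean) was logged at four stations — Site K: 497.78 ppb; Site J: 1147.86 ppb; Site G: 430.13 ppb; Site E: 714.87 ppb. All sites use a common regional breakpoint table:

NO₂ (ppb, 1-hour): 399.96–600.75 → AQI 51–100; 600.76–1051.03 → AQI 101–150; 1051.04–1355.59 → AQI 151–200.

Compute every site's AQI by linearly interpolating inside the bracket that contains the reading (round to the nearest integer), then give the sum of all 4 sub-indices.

413

Site K: 497.78 lies in 399.96–600.75, so I_lo=51, I_hi=100, C_lo=399.96, C_hi=600.75.
(100−51)/(600.75−399.96) × (497.78−399.96) + 51 = 49/200.79 × 97.82 + 51 ≈ 74.87 → 75.
Site J: row 1051.04–1355.59 (AQI 151–200). (200−151)·(1147.86−1051.04)/(1355.59−1051.04) + 151 = 49·96.82/304.55 + 151 ≈ 166.58 → 167.
Site G: 430.13 lies in 399.96–600.75, so I_lo=51, I_hi=100, C_lo=399.96, C_hi=600.75.
(100−51)/(600.75−399.96) × (430.13−399.96) + 51 = 49/200.79 × 30.17 + 51 ≈ 58.36 → 58.
Site E: 714.87 lies in 600.76–1051.03, so I_lo=101, I_hi=150, C_lo=600.76, C_hi=1051.03.
(150−101)/(1051.03−600.76) × (714.87−600.76) + 101 = 49/450.27 × 114.11 + 101 ≈ 113.42 → 113.
AQIs: Site K=75, Site J=167, Site G=58, Site E=113. Sum = 75 + 167 + 58 + 113 = 413.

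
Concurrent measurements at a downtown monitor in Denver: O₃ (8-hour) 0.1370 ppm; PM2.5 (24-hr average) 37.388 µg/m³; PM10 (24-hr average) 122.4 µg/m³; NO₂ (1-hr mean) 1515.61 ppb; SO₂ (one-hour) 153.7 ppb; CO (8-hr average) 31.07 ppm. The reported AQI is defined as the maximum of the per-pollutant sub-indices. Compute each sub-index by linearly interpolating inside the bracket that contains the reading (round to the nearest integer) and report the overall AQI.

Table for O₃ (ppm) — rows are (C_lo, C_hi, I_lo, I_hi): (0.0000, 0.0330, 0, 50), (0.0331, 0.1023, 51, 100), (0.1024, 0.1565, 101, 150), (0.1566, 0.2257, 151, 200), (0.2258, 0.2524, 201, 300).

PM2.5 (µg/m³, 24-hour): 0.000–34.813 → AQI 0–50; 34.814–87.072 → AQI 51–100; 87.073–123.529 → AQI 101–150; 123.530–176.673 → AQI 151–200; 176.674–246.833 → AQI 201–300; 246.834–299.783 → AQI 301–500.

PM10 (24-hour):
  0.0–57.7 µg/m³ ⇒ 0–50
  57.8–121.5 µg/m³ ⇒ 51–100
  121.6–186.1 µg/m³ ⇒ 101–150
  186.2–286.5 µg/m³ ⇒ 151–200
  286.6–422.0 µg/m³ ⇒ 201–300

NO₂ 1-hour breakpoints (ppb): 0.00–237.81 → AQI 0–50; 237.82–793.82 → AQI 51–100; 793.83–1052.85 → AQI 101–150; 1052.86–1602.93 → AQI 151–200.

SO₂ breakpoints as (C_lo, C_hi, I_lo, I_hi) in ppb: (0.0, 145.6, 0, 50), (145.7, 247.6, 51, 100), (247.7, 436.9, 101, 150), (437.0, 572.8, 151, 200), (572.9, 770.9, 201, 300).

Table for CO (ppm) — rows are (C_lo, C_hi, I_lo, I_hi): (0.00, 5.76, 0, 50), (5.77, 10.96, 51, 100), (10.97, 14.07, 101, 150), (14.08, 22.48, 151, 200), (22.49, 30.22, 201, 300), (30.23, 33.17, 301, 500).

O₃: row 0.1024–0.1565 (AQI 101–150). (150−101)·(0.1370−0.1024)/(0.1565−0.1024) + 101 = 49·0.0346/0.0541 + 101 ≈ 132.34 → 132.
PM2.5: 37.388 lies in 34.814–87.072, so I_lo=51, I_hi=100, C_lo=34.814, C_hi=87.072.
(100−51)/(87.072−34.814) × (37.388−34.814) + 51 = 49/52.258 × 2.574 + 51 ≈ 53.41 → 53.
PM10: 122.4 ∈ [121.6, 186.1] ↔ index [101, 150].
101 + (122.4−121.6)·(150−101)/(186.1−121.6) = 101 + 0.8·49/64.5 ≈ 101.61, so AQI = 102.
NO₂: row 1052.86–1602.93 (AQI 151–200). (200−151)·(1515.61−1052.86)/(1602.93−1052.86) + 151 = 49·462.75/550.07 + 151 ≈ 192.22 → 192.
SO₂: 153.7 lies in 145.7–247.6, so I_lo=51, I_hi=100, C_lo=145.7, C_hi=247.6.
(100−51)/(247.6−145.7) × (153.7−145.7) + 51 = 49/101.9 × 8.0 + 51 ≈ 54.85 → 55.
CO: 31.07 lies in 30.23–33.17, so I_lo=301, I_hi=500, C_lo=30.23, C_hi=33.17.
(500−301)/(33.17−30.23) × (31.07−30.23) + 301 = 199/2.94 × 0.84 + 301 ≈ 357.86 → 358.
Sub-indices: O₃→132, PM2.5→53, PM10→102, NO₂→192, SO₂→55, CO→358. Overall AQI = max = 358; dominant pollutant is CO.

358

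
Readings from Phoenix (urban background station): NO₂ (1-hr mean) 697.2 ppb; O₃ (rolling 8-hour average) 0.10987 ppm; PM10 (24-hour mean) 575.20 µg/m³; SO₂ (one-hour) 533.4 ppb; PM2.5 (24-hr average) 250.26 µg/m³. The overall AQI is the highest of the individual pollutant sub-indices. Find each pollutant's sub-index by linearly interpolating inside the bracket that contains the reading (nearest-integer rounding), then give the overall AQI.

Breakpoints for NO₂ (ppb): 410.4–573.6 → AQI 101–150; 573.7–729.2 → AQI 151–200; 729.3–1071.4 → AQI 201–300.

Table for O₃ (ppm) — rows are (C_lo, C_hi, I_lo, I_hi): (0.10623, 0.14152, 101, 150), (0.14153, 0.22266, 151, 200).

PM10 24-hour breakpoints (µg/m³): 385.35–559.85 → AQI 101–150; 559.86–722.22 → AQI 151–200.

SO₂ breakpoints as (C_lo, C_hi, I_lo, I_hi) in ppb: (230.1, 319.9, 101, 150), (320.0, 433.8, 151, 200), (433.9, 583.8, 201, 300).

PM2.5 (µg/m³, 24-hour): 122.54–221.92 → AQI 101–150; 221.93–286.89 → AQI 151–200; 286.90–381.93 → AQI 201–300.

NO₂: row 573.7–729.2 (AQI 151–200). (200−151)·(697.2−573.7)/(729.2−573.7) + 151 = 49·123.5/155.5 + 151 ≈ 189.92 → 190.
O₃: row 0.10623–0.14152 (AQI 101–150). (150−101)·(0.10987−0.10623)/(0.14152−0.10623) + 101 = 49·0.00364/0.03529 + 101 ≈ 106.05 → 106.
PM10 575.20: bracket 559.86–722.22 → index 151–200; slope 49/162.36, offset 15.34.
AQI = 151 + 49/162.36·15.34 ≈ 155.63 ⇒ 156.
SO₂: 533.4 ∈ [433.9, 583.8] ↔ index [201, 300].
201 + (533.4−433.9)·(300−201)/(583.8−433.9) = 201 + 99.5·99/149.9 ≈ 266.71, so AQI = 267.
PM2.5: 250.26 lies in 221.93–286.89, so I_lo=151, I_hi=200, C_lo=221.93, C_hi=286.89.
(200−151)/(286.89−221.93) × (250.26−221.93) + 151 = 49/64.96 × 28.33 + 151 ≈ 172.37 → 172.
Sub-indices: NO₂→190, O₃→106, PM10→156, SO₂→267, PM2.5→172. Overall AQI = max = 267; dominant pollutant is SO₂.

267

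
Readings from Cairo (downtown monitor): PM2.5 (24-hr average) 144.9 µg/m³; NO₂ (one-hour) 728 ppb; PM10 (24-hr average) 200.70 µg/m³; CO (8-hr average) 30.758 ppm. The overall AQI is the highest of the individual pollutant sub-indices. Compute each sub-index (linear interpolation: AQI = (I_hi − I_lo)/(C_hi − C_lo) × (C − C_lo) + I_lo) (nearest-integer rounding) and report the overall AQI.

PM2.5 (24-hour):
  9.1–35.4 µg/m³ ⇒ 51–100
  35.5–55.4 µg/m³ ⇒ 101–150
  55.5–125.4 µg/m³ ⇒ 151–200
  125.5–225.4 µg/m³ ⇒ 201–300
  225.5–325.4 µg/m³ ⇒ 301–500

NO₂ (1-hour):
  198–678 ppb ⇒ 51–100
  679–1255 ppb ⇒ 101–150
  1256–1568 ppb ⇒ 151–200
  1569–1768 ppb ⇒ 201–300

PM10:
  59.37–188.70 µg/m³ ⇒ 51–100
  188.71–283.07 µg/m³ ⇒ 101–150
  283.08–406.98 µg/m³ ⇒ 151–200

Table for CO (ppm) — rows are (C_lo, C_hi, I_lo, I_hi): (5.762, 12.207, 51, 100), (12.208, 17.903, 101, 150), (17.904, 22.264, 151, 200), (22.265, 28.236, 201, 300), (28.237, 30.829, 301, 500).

495

PM2.5 144.9: bracket 125.5–225.4 → index 201–300; slope 99/99.9, offset 19.4.
AQI = 201 + 99/99.9·19.4 ≈ 220.23 ⇒ 220.
NO₂: 728 ∈ [679, 1255] ↔ index [101, 150].
101 + (728−679)·(150−101)/(1255−679) = 101 + 49·49/576 ≈ 105.17, so AQI = 105.
PM10: 200.70 lies in 188.71–283.07, so I_lo=101, I_hi=150, C_lo=188.71, C_hi=283.07.
(150−101)/(283.07−188.71) × (200.70−188.71) + 101 = 49/94.36 × 11.99 + 101 ≈ 107.23 → 107.
CO 30.758: bracket 28.237–30.829 → index 301–500; slope 199/2.592, offset 2.521.
AQI = 301 + 199/2.592·2.521 ≈ 494.55 ⇒ 495.
Sub-indices: PM2.5→220, NO₂→105, PM10→107, CO→495. Overall AQI = max = 495; dominant pollutant is CO.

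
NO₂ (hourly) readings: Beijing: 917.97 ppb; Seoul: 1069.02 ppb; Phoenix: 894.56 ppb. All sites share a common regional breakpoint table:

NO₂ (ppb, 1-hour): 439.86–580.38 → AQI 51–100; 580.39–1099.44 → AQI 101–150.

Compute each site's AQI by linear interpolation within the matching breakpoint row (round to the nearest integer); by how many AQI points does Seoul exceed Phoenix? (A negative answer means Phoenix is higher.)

Beijing: 917.97 lies in 580.39–1099.44, so I_lo=101, I_hi=150, C_lo=580.39, C_hi=1099.44.
(150−101)/(1099.44−580.39) × (917.97−580.39) + 101 = 49/519.05 × 337.58 + 101 ≈ 132.87 → 133.
Seoul: row 580.39–1099.44 (AQI 101–150). (150−101)·(1069.02−580.39)/(1099.44−580.39) + 101 = 49·488.63/519.05 + 101 ≈ 147.13 → 147.
Phoenix: 894.56 ∈ [580.39, 1099.44] ↔ index [101, 150].
101 + (894.56−580.39)·(150−101)/(1099.44−580.39) = 101 + 314.17·49/519.05 ≈ 130.66, so AQI = 131.
AQIs: Beijing=133, Seoul=147, Phoenix=131. Seoul (147) − Phoenix (131) = 16.

16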